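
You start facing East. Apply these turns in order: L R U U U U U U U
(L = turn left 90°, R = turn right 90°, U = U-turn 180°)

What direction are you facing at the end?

Answer: Final heading: West

Derivation:
Start: East
  L (left (90° counter-clockwise)) -> North
  R (right (90° clockwise)) -> East
  U (U-turn (180°)) -> West
  U (U-turn (180°)) -> East
  U (U-turn (180°)) -> West
  U (U-turn (180°)) -> East
  U (U-turn (180°)) -> West
  U (U-turn (180°)) -> East
  U (U-turn (180°)) -> West
Final: West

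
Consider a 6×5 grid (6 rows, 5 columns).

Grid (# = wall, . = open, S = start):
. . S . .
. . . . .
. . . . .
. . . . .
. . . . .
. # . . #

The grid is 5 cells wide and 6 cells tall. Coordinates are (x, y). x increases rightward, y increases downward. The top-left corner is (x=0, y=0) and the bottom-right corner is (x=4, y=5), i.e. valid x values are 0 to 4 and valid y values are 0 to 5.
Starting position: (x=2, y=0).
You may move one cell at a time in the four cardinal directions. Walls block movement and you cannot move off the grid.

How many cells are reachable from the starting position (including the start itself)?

BFS flood-fill from (x=2, y=0):
  Distance 0: (x=2, y=0)
  Distance 1: (x=1, y=0), (x=3, y=0), (x=2, y=1)
  Distance 2: (x=0, y=0), (x=4, y=0), (x=1, y=1), (x=3, y=1), (x=2, y=2)
  Distance 3: (x=0, y=1), (x=4, y=1), (x=1, y=2), (x=3, y=2), (x=2, y=3)
  Distance 4: (x=0, y=2), (x=4, y=2), (x=1, y=3), (x=3, y=3), (x=2, y=4)
  Distance 5: (x=0, y=3), (x=4, y=3), (x=1, y=4), (x=3, y=4), (x=2, y=5)
  Distance 6: (x=0, y=4), (x=4, y=4), (x=3, y=5)
  Distance 7: (x=0, y=5)
Total reachable: 28 (grid has 28 open cells total)

Answer: Reachable cells: 28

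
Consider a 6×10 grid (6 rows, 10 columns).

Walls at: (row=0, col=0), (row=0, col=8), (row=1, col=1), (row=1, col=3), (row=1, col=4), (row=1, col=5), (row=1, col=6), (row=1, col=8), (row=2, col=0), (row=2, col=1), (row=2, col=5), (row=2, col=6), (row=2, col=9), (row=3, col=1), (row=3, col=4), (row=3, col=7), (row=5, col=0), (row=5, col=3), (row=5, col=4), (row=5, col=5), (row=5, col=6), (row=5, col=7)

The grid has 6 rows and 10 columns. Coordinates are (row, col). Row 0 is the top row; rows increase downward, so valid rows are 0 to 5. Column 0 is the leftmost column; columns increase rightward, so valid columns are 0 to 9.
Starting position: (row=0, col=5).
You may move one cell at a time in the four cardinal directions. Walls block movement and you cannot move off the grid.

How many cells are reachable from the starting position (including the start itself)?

BFS flood-fill from (row=0, col=5):
  Distance 0: (row=0, col=5)
  Distance 1: (row=0, col=4), (row=0, col=6)
  Distance 2: (row=0, col=3), (row=0, col=7)
  Distance 3: (row=0, col=2), (row=1, col=7)
  Distance 4: (row=0, col=1), (row=1, col=2), (row=2, col=7)
  Distance 5: (row=2, col=2), (row=2, col=8)
  Distance 6: (row=2, col=3), (row=3, col=2), (row=3, col=8)
  Distance 7: (row=2, col=4), (row=3, col=3), (row=3, col=9), (row=4, col=2), (row=4, col=8)
  Distance 8: (row=4, col=1), (row=4, col=3), (row=4, col=7), (row=4, col=9), (row=5, col=2), (row=5, col=8)
  Distance 9: (row=4, col=0), (row=4, col=4), (row=4, col=6), (row=5, col=1), (row=5, col=9)
  Distance 10: (row=3, col=0), (row=3, col=6), (row=4, col=5)
  Distance 11: (row=3, col=5)
Total reachable: 35 (grid has 38 open cells total)

Answer: Reachable cells: 35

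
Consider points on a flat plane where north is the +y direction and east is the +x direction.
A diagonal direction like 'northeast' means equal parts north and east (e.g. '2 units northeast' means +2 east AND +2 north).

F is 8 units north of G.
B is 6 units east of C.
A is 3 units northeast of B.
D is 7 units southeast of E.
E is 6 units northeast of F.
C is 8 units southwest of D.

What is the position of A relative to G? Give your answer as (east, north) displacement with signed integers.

Answer: A is at (east=14, north=2) relative to G.

Derivation:
Place G at the origin (east=0, north=0).
  F is 8 units north of G: delta (east=+0, north=+8); F at (east=0, north=8).
  E is 6 units northeast of F: delta (east=+6, north=+6); E at (east=6, north=14).
  D is 7 units southeast of E: delta (east=+7, north=-7); D at (east=13, north=7).
  C is 8 units southwest of D: delta (east=-8, north=-8); C at (east=5, north=-1).
  B is 6 units east of C: delta (east=+6, north=+0); B at (east=11, north=-1).
  A is 3 units northeast of B: delta (east=+3, north=+3); A at (east=14, north=2).
Therefore A relative to G: (east=14, north=2).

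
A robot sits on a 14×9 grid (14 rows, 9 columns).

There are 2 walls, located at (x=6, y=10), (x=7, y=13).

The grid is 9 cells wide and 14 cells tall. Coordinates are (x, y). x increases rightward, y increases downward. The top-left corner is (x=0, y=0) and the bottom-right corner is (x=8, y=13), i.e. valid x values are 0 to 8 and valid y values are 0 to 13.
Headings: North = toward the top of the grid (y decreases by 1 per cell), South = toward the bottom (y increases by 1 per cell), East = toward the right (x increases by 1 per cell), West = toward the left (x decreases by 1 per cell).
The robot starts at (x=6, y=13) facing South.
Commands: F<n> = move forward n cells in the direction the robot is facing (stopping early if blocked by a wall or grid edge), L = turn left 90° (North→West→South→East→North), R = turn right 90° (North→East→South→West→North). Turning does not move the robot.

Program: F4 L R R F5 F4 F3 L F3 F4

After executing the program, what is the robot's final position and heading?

Start: (x=6, y=13), facing South
  F4: move forward 0/4 (blocked), now at (x=6, y=13)
  L: turn left, now facing East
  R: turn right, now facing South
  R: turn right, now facing West
  F5: move forward 5, now at (x=1, y=13)
  F4: move forward 1/4 (blocked), now at (x=0, y=13)
  F3: move forward 0/3 (blocked), now at (x=0, y=13)
  L: turn left, now facing South
  F3: move forward 0/3 (blocked), now at (x=0, y=13)
  F4: move forward 0/4 (blocked), now at (x=0, y=13)
Final: (x=0, y=13), facing South

Answer: Final position: (x=0, y=13), facing South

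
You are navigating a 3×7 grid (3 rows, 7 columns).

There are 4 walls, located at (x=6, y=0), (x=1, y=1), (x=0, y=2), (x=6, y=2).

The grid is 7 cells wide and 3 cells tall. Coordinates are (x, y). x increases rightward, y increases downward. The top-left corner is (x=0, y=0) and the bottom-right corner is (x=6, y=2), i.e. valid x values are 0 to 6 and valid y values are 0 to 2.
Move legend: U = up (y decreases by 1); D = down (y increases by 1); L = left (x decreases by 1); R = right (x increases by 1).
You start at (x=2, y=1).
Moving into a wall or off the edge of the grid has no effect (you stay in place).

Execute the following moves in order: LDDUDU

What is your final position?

Answer: Final position: (x=2, y=1)

Derivation:
Start: (x=2, y=1)
  L (left): blocked, stay at (x=2, y=1)
  D (down): (x=2, y=1) -> (x=2, y=2)
  D (down): blocked, stay at (x=2, y=2)
  U (up): (x=2, y=2) -> (x=2, y=1)
  D (down): (x=2, y=1) -> (x=2, y=2)
  U (up): (x=2, y=2) -> (x=2, y=1)
Final: (x=2, y=1)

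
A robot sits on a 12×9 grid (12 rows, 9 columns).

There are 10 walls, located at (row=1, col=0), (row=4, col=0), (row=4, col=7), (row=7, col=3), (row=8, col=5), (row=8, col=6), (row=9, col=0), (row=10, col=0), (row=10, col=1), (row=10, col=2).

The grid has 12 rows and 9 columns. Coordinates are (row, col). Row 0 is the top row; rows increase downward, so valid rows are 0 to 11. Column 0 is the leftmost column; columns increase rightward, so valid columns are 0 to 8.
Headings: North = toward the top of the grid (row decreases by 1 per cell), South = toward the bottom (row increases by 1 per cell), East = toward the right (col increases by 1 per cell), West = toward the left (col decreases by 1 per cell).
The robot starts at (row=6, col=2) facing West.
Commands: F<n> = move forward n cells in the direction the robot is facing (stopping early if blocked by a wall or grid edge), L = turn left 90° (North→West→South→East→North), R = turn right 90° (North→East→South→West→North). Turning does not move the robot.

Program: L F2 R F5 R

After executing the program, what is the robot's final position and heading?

Start: (row=6, col=2), facing West
  L: turn left, now facing South
  F2: move forward 2, now at (row=8, col=2)
  R: turn right, now facing West
  F5: move forward 2/5 (blocked), now at (row=8, col=0)
  R: turn right, now facing North
Final: (row=8, col=0), facing North

Answer: Final position: (row=8, col=0), facing North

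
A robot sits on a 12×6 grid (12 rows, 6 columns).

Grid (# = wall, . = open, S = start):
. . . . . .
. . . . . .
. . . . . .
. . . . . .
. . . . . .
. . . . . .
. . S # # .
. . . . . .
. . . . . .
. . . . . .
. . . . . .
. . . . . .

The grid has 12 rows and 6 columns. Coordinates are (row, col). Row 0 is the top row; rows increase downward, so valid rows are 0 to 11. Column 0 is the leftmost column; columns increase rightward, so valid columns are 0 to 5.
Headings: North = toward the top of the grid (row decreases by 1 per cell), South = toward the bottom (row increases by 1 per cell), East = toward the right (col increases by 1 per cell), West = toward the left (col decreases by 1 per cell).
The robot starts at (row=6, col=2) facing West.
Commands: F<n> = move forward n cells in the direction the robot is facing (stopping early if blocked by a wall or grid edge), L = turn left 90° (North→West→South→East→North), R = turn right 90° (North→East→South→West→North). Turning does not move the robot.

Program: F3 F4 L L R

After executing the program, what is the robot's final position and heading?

Start: (row=6, col=2), facing West
  F3: move forward 2/3 (blocked), now at (row=6, col=0)
  F4: move forward 0/4 (blocked), now at (row=6, col=0)
  L: turn left, now facing South
  L: turn left, now facing East
  R: turn right, now facing South
Final: (row=6, col=0), facing South

Answer: Final position: (row=6, col=0), facing South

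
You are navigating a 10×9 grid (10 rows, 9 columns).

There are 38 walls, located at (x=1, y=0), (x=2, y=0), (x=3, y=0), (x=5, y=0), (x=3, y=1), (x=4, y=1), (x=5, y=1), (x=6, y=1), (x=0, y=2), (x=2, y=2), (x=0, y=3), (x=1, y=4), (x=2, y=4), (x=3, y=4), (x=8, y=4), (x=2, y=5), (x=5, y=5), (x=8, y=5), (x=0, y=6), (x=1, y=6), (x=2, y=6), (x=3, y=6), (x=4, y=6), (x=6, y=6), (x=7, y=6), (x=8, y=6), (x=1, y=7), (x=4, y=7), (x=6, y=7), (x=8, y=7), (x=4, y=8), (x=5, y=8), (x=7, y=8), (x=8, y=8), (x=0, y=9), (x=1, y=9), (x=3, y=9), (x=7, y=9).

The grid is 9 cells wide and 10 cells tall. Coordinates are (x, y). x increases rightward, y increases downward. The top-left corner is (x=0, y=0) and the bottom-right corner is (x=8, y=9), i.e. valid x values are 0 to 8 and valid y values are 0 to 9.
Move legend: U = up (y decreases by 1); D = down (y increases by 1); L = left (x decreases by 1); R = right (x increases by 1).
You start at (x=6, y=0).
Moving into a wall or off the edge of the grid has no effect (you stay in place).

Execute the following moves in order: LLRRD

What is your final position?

Answer: Final position: (x=8, y=1)

Derivation:
Start: (x=6, y=0)
  L (left): blocked, stay at (x=6, y=0)
  L (left): blocked, stay at (x=6, y=0)
  R (right): (x=6, y=0) -> (x=7, y=0)
  R (right): (x=7, y=0) -> (x=8, y=0)
  D (down): (x=8, y=0) -> (x=8, y=1)
Final: (x=8, y=1)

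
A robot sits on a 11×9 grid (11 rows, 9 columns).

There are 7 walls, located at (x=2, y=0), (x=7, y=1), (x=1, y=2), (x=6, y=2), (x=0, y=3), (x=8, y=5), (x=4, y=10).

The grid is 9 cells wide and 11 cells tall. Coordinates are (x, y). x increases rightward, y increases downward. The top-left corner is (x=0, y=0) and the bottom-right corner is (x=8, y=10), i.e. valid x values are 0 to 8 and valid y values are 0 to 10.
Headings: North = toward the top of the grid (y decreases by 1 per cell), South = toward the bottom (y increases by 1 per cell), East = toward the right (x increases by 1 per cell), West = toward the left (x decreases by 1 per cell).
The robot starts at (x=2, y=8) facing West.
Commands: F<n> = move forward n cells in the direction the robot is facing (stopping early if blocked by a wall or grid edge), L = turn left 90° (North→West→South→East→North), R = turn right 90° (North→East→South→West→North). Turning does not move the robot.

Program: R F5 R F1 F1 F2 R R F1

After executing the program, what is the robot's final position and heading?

Start: (x=2, y=8), facing West
  R: turn right, now facing North
  F5: move forward 5, now at (x=2, y=3)
  R: turn right, now facing East
  F1: move forward 1, now at (x=3, y=3)
  F1: move forward 1, now at (x=4, y=3)
  F2: move forward 2, now at (x=6, y=3)
  R: turn right, now facing South
  R: turn right, now facing West
  F1: move forward 1, now at (x=5, y=3)
Final: (x=5, y=3), facing West

Answer: Final position: (x=5, y=3), facing West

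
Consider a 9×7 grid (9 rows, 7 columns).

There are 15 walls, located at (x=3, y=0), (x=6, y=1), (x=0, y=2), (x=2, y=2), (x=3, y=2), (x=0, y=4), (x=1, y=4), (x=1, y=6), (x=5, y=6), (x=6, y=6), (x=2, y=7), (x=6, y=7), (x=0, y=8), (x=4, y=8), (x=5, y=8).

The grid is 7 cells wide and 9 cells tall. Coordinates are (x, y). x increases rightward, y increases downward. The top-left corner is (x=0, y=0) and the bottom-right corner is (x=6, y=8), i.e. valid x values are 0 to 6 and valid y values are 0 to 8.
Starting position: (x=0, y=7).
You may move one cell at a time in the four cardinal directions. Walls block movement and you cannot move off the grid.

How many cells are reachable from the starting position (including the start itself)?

BFS flood-fill from (x=0, y=7):
  Distance 0: (x=0, y=7)
  Distance 1: (x=0, y=6), (x=1, y=7)
  Distance 2: (x=0, y=5), (x=1, y=8)
  Distance 3: (x=1, y=5), (x=2, y=8)
  Distance 4: (x=2, y=5), (x=3, y=8)
  Distance 5: (x=2, y=4), (x=3, y=5), (x=2, y=6), (x=3, y=7)
  Distance 6: (x=2, y=3), (x=3, y=4), (x=4, y=5), (x=3, y=6), (x=4, y=7)
  Distance 7: (x=1, y=3), (x=3, y=3), (x=4, y=4), (x=5, y=5), (x=4, y=6), (x=5, y=7)
  Distance 8: (x=1, y=2), (x=0, y=3), (x=4, y=3), (x=5, y=4), (x=6, y=5)
  Distance 9: (x=1, y=1), (x=4, y=2), (x=5, y=3), (x=6, y=4)
  Distance 10: (x=1, y=0), (x=0, y=1), (x=2, y=1), (x=4, y=1), (x=5, y=2), (x=6, y=3)
  Distance 11: (x=0, y=0), (x=2, y=0), (x=4, y=0), (x=3, y=1), (x=5, y=1), (x=6, y=2)
  Distance 12: (x=5, y=0)
  Distance 13: (x=6, y=0)
Total reachable: 47 (grid has 48 open cells total)

Answer: Reachable cells: 47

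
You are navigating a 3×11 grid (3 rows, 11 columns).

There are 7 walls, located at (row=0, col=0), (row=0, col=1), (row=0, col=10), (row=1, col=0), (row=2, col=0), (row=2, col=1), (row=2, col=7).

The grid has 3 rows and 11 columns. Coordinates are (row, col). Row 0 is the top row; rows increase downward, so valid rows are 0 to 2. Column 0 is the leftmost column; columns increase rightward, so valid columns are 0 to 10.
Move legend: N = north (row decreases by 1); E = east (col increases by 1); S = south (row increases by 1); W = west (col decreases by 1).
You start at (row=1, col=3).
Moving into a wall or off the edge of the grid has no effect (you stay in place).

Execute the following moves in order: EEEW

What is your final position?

Answer: Final position: (row=1, col=5)

Derivation:
Start: (row=1, col=3)
  E (east): (row=1, col=3) -> (row=1, col=4)
  E (east): (row=1, col=4) -> (row=1, col=5)
  E (east): (row=1, col=5) -> (row=1, col=6)
  W (west): (row=1, col=6) -> (row=1, col=5)
Final: (row=1, col=5)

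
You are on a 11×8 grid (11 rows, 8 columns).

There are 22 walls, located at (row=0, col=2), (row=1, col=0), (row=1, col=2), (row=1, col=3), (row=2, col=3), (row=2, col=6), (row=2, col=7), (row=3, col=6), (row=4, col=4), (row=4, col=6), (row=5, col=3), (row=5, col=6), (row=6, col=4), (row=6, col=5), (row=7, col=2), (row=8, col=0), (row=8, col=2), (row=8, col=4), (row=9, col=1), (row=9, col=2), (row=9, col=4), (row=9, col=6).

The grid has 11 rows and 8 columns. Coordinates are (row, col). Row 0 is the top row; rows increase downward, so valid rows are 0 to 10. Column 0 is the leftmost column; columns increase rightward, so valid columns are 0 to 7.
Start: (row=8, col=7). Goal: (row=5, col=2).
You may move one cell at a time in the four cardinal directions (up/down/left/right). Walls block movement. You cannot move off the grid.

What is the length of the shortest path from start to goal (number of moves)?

Answer: Shortest path length: 8

Derivation:
BFS from (row=8, col=7) until reaching (row=5, col=2):
  Distance 0: (row=8, col=7)
  Distance 1: (row=7, col=7), (row=8, col=6), (row=9, col=7)
  Distance 2: (row=6, col=7), (row=7, col=6), (row=8, col=5), (row=10, col=7)
  Distance 3: (row=5, col=7), (row=6, col=6), (row=7, col=5), (row=9, col=5), (row=10, col=6)
  Distance 4: (row=4, col=7), (row=7, col=4), (row=10, col=5)
  Distance 5: (row=3, col=7), (row=7, col=3), (row=10, col=4)
  Distance 6: (row=6, col=3), (row=8, col=3), (row=10, col=3)
  Distance 7: (row=6, col=2), (row=9, col=3), (row=10, col=2)
  Distance 8: (row=5, col=2), (row=6, col=1), (row=10, col=1)  <- goal reached here
One shortest path (8 moves): (row=8, col=7) -> (row=8, col=6) -> (row=8, col=5) -> (row=7, col=5) -> (row=7, col=4) -> (row=7, col=3) -> (row=6, col=3) -> (row=6, col=2) -> (row=5, col=2)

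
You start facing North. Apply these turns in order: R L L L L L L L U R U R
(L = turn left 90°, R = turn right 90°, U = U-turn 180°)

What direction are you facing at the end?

Start: North
  R (right (90° clockwise)) -> East
  L (left (90° counter-clockwise)) -> North
  L (left (90° counter-clockwise)) -> West
  L (left (90° counter-clockwise)) -> South
  L (left (90° counter-clockwise)) -> East
  L (left (90° counter-clockwise)) -> North
  L (left (90° counter-clockwise)) -> West
  L (left (90° counter-clockwise)) -> South
  U (U-turn (180°)) -> North
  R (right (90° clockwise)) -> East
  U (U-turn (180°)) -> West
  R (right (90° clockwise)) -> North
Final: North

Answer: Final heading: North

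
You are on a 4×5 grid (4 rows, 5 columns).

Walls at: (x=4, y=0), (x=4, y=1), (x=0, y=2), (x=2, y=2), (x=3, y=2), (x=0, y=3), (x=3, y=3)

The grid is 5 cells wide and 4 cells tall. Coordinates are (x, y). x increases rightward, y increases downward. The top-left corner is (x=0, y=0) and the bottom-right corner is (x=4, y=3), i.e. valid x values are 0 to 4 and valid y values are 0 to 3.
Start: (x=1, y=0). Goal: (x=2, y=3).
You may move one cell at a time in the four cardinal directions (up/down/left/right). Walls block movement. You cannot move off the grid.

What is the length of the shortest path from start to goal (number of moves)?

BFS from (x=1, y=0) until reaching (x=2, y=3):
  Distance 0: (x=1, y=0)
  Distance 1: (x=0, y=0), (x=2, y=0), (x=1, y=1)
  Distance 2: (x=3, y=0), (x=0, y=1), (x=2, y=1), (x=1, y=2)
  Distance 3: (x=3, y=1), (x=1, y=3)
  Distance 4: (x=2, y=3)  <- goal reached here
One shortest path (4 moves): (x=1, y=0) -> (x=1, y=1) -> (x=1, y=2) -> (x=1, y=3) -> (x=2, y=3)

Answer: Shortest path length: 4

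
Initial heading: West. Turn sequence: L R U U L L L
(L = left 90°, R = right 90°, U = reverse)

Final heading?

Start: West
  L (left (90° counter-clockwise)) -> South
  R (right (90° clockwise)) -> West
  U (U-turn (180°)) -> East
  U (U-turn (180°)) -> West
  L (left (90° counter-clockwise)) -> South
  L (left (90° counter-clockwise)) -> East
  L (left (90° counter-clockwise)) -> North
Final: North

Answer: Final heading: North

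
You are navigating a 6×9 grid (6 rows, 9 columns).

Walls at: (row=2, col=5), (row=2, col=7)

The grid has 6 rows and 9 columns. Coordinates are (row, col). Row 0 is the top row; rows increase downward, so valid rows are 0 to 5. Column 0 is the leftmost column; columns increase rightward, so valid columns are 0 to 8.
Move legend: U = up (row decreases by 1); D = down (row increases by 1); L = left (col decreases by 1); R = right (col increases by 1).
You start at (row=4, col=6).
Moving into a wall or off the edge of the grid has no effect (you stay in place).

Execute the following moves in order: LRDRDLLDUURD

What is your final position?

Answer: Final position: (row=4, col=6)

Derivation:
Start: (row=4, col=6)
  L (left): (row=4, col=6) -> (row=4, col=5)
  R (right): (row=4, col=5) -> (row=4, col=6)
  D (down): (row=4, col=6) -> (row=5, col=6)
  R (right): (row=5, col=6) -> (row=5, col=7)
  D (down): blocked, stay at (row=5, col=7)
  L (left): (row=5, col=7) -> (row=5, col=6)
  L (left): (row=5, col=6) -> (row=5, col=5)
  D (down): blocked, stay at (row=5, col=5)
  U (up): (row=5, col=5) -> (row=4, col=5)
  U (up): (row=4, col=5) -> (row=3, col=5)
  R (right): (row=3, col=5) -> (row=3, col=6)
  D (down): (row=3, col=6) -> (row=4, col=6)
Final: (row=4, col=6)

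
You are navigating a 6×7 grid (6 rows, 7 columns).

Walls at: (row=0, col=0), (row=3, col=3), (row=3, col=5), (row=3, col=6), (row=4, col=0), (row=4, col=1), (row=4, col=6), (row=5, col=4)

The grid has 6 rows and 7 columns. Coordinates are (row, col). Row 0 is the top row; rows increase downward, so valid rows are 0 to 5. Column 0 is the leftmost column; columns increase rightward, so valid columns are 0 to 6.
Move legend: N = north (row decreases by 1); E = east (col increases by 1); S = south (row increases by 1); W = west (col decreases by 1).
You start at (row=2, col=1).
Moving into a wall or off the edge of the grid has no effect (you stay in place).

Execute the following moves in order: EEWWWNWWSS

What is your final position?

Answer: Final position: (row=3, col=0)

Derivation:
Start: (row=2, col=1)
  E (east): (row=2, col=1) -> (row=2, col=2)
  E (east): (row=2, col=2) -> (row=2, col=3)
  W (west): (row=2, col=3) -> (row=2, col=2)
  W (west): (row=2, col=2) -> (row=2, col=1)
  W (west): (row=2, col=1) -> (row=2, col=0)
  N (north): (row=2, col=0) -> (row=1, col=0)
  W (west): blocked, stay at (row=1, col=0)
  W (west): blocked, stay at (row=1, col=0)
  S (south): (row=1, col=0) -> (row=2, col=0)
  S (south): (row=2, col=0) -> (row=3, col=0)
Final: (row=3, col=0)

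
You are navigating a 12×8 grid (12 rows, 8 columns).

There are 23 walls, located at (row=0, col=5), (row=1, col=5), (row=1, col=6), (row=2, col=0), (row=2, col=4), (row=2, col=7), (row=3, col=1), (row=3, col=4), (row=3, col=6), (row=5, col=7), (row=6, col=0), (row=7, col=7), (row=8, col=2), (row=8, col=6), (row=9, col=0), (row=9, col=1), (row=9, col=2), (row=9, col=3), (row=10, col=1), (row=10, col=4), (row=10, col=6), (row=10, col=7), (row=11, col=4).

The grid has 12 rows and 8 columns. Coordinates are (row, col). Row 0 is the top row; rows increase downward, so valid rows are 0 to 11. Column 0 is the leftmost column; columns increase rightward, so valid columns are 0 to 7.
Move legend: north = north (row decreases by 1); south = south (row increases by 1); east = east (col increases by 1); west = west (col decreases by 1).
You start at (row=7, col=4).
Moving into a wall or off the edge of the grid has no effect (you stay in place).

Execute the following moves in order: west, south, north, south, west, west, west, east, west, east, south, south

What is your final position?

Start: (row=7, col=4)
  west (west): (row=7, col=4) -> (row=7, col=3)
  south (south): (row=7, col=3) -> (row=8, col=3)
  north (north): (row=8, col=3) -> (row=7, col=3)
  south (south): (row=7, col=3) -> (row=8, col=3)
  [×3]west (west): blocked, stay at (row=8, col=3)
  east (east): (row=8, col=3) -> (row=8, col=4)
  west (west): (row=8, col=4) -> (row=8, col=3)
  east (east): (row=8, col=3) -> (row=8, col=4)
  south (south): (row=8, col=4) -> (row=9, col=4)
  south (south): blocked, stay at (row=9, col=4)
Final: (row=9, col=4)

Answer: Final position: (row=9, col=4)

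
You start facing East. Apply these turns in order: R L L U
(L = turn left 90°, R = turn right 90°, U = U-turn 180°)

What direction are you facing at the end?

Answer: Final heading: South

Derivation:
Start: East
  R (right (90° clockwise)) -> South
  L (left (90° counter-clockwise)) -> East
  L (left (90° counter-clockwise)) -> North
  U (U-turn (180°)) -> South
Final: South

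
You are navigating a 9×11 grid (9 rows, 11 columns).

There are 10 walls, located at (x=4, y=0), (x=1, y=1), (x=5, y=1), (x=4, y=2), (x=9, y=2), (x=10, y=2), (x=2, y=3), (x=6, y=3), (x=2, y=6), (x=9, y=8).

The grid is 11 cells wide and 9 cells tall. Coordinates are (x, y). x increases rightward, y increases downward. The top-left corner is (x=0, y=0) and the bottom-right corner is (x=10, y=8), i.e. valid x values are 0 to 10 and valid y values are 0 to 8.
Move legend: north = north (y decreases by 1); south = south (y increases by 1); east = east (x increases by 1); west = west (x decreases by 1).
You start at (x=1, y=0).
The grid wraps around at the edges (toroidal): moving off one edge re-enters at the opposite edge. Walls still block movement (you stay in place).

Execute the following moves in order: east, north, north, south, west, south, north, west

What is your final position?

Start: (x=1, y=0)
  east (east): (x=1, y=0) -> (x=2, y=0)
  north (north): (x=2, y=0) -> (x=2, y=8)
  north (north): (x=2, y=8) -> (x=2, y=7)
  south (south): (x=2, y=7) -> (x=2, y=8)
  west (west): (x=2, y=8) -> (x=1, y=8)
  south (south): (x=1, y=8) -> (x=1, y=0)
  north (north): (x=1, y=0) -> (x=1, y=8)
  west (west): (x=1, y=8) -> (x=0, y=8)
Final: (x=0, y=8)

Answer: Final position: (x=0, y=8)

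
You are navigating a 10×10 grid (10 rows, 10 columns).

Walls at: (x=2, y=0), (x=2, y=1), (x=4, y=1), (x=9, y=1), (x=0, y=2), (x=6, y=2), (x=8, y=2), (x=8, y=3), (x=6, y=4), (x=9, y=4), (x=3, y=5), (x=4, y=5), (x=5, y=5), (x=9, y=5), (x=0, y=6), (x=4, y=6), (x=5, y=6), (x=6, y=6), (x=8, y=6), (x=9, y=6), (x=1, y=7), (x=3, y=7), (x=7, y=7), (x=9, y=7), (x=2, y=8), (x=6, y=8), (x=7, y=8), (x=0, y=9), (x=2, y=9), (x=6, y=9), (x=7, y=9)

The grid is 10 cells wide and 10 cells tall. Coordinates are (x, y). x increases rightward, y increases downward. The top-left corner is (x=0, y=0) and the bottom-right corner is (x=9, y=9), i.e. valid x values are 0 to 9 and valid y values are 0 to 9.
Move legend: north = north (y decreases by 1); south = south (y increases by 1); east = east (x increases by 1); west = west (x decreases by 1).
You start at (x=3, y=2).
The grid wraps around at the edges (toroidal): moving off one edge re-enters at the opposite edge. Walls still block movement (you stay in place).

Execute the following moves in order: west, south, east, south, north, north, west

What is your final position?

Start: (x=3, y=2)
  west (west): (x=3, y=2) -> (x=2, y=2)
  south (south): (x=2, y=2) -> (x=2, y=3)
  east (east): (x=2, y=3) -> (x=3, y=3)
  south (south): (x=3, y=3) -> (x=3, y=4)
  north (north): (x=3, y=4) -> (x=3, y=3)
  north (north): (x=3, y=3) -> (x=3, y=2)
  west (west): (x=3, y=2) -> (x=2, y=2)
Final: (x=2, y=2)

Answer: Final position: (x=2, y=2)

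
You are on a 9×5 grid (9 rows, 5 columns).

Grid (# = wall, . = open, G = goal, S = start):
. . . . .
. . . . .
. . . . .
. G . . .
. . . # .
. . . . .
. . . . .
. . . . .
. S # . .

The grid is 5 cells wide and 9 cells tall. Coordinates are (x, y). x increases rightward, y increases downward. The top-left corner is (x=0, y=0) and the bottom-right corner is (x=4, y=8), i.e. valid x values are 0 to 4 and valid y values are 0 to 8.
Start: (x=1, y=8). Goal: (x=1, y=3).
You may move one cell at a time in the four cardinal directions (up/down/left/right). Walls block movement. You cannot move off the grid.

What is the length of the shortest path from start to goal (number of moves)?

BFS from (x=1, y=8) until reaching (x=1, y=3):
  Distance 0: (x=1, y=8)
  Distance 1: (x=1, y=7), (x=0, y=8)
  Distance 2: (x=1, y=6), (x=0, y=7), (x=2, y=7)
  Distance 3: (x=1, y=5), (x=0, y=6), (x=2, y=6), (x=3, y=7)
  Distance 4: (x=1, y=4), (x=0, y=5), (x=2, y=5), (x=3, y=6), (x=4, y=7), (x=3, y=8)
  Distance 5: (x=1, y=3), (x=0, y=4), (x=2, y=4), (x=3, y=5), (x=4, y=6), (x=4, y=8)  <- goal reached here
One shortest path (5 moves): (x=1, y=8) -> (x=1, y=7) -> (x=1, y=6) -> (x=1, y=5) -> (x=1, y=4) -> (x=1, y=3)

Answer: Shortest path length: 5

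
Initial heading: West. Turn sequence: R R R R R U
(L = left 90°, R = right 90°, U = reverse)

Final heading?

Answer: Final heading: South

Derivation:
Start: West
  R (right (90° clockwise)) -> North
  R (right (90° clockwise)) -> East
  R (right (90° clockwise)) -> South
  R (right (90° clockwise)) -> West
  R (right (90° clockwise)) -> North
  U (U-turn (180°)) -> South
Final: South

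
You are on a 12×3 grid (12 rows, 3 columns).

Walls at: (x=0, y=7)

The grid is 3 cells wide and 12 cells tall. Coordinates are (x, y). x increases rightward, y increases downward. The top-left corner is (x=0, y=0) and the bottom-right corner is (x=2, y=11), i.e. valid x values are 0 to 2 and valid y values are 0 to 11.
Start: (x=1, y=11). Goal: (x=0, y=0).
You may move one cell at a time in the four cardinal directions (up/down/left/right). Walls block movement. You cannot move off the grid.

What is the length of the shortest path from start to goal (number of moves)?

BFS from (x=1, y=11) until reaching (x=0, y=0):
  Distance 0: (x=1, y=11)
  Distance 1: (x=1, y=10), (x=0, y=11), (x=2, y=11)
  Distance 2: (x=1, y=9), (x=0, y=10), (x=2, y=10)
  Distance 3: (x=1, y=8), (x=0, y=9), (x=2, y=9)
  Distance 4: (x=1, y=7), (x=0, y=8), (x=2, y=8)
  Distance 5: (x=1, y=6), (x=2, y=7)
  Distance 6: (x=1, y=5), (x=0, y=6), (x=2, y=6)
  Distance 7: (x=1, y=4), (x=0, y=5), (x=2, y=5)
  Distance 8: (x=1, y=3), (x=0, y=4), (x=2, y=4)
  Distance 9: (x=1, y=2), (x=0, y=3), (x=2, y=3)
  Distance 10: (x=1, y=1), (x=0, y=2), (x=2, y=2)
  Distance 11: (x=1, y=0), (x=0, y=1), (x=2, y=1)
  Distance 12: (x=0, y=0), (x=2, y=0)  <- goal reached here
One shortest path (12 moves): (x=1, y=11) -> (x=1, y=10) -> (x=1, y=9) -> (x=1, y=8) -> (x=1, y=7) -> (x=1, y=6) -> (x=0, y=6) -> (x=0, y=5) -> (x=0, y=4) -> (x=0, y=3) -> (x=0, y=2) -> (x=0, y=1) -> (x=0, y=0)

Answer: Shortest path length: 12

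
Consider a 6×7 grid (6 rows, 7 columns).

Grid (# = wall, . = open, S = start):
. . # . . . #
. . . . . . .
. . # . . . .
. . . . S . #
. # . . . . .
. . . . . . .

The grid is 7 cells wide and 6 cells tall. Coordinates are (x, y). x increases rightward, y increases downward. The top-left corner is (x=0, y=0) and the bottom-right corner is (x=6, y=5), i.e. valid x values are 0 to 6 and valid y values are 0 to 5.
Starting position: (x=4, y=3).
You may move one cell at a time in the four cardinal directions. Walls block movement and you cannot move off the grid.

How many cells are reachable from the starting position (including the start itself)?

Answer: Reachable cells: 37

Derivation:
BFS flood-fill from (x=4, y=3):
  Distance 0: (x=4, y=3)
  Distance 1: (x=4, y=2), (x=3, y=3), (x=5, y=3), (x=4, y=4)
  Distance 2: (x=4, y=1), (x=3, y=2), (x=5, y=2), (x=2, y=3), (x=3, y=4), (x=5, y=4), (x=4, y=5)
  Distance 3: (x=4, y=0), (x=3, y=1), (x=5, y=1), (x=6, y=2), (x=1, y=3), (x=2, y=4), (x=6, y=4), (x=3, y=5), (x=5, y=5)
  Distance 4: (x=3, y=0), (x=5, y=0), (x=2, y=1), (x=6, y=1), (x=1, y=2), (x=0, y=3), (x=2, y=5), (x=6, y=5)
  Distance 5: (x=1, y=1), (x=0, y=2), (x=0, y=4), (x=1, y=5)
  Distance 6: (x=1, y=0), (x=0, y=1), (x=0, y=5)
  Distance 7: (x=0, y=0)
Total reachable: 37 (grid has 37 open cells total)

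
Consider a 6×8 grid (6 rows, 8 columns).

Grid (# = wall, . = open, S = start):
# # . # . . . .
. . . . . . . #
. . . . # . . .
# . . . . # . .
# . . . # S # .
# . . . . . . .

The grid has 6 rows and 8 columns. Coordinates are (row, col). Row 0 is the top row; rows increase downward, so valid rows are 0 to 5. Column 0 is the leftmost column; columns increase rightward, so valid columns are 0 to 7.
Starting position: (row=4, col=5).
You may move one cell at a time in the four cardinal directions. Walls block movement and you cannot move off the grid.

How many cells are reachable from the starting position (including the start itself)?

BFS flood-fill from (row=4, col=5):
  Distance 0: (row=4, col=5)
  Distance 1: (row=5, col=5)
  Distance 2: (row=5, col=4), (row=5, col=6)
  Distance 3: (row=5, col=3), (row=5, col=7)
  Distance 4: (row=4, col=3), (row=4, col=7), (row=5, col=2)
  Distance 5: (row=3, col=3), (row=3, col=7), (row=4, col=2), (row=5, col=1)
  Distance 6: (row=2, col=3), (row=2, col=7), (row=3, col=2), (row=3, col=4), (row=3, col=6), (row=4, col=1)
  Distance 7: (row=1, col=3), (row=2, col=2), (row=2, col=6), (row=3, col=1)
  Distance 8: (row=1, col=2), (row=1, col=4), (row=1, col=6), (row=2, col=1), (row=2, col=5)
  Distance 9: (row=0, col=2), (row=0, col=4), (row=0, col=6), (row=1, col=1), (row=1, col=5), (row=2, col=0)
  Distance 10: (row=0, col=5), (row=0, col=7), (row=1, col=0)
Total reachable: 37 (grid has 37 open cells total)

Answer: Reachable cells: 37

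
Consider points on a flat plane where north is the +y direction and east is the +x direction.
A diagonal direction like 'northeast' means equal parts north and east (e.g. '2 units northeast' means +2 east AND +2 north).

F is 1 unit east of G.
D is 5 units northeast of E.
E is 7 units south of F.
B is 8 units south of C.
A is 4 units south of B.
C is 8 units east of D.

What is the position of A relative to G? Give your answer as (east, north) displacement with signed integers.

Answer: A is at (east=14, north=-14) relative to G.

Derivation:
Place G at the origin (east=0, north=0).
  F is 1 unit east of G: delta (east=+1, north=+0); F at (east=1, north=0).
  E is 7 units south of F: delta (east=+0, north=-7); E at (east=1, north=-7).
  D is 5 units northeast of E: delta (east=+5, north=+5); D at (east=6, north=-2).
  C is 8 units east of D: delta (east=+8, north=+0); C at (east=14, north=-2).
  B is 8 units south of C: delta (east=+0, north=-8); B at (east=14, north=-10).
  A is 4 units south of B: delta (east=+0, north=-4); A at (east=14, north=-14).
Therefore A relative to G: (east=14, north=-14).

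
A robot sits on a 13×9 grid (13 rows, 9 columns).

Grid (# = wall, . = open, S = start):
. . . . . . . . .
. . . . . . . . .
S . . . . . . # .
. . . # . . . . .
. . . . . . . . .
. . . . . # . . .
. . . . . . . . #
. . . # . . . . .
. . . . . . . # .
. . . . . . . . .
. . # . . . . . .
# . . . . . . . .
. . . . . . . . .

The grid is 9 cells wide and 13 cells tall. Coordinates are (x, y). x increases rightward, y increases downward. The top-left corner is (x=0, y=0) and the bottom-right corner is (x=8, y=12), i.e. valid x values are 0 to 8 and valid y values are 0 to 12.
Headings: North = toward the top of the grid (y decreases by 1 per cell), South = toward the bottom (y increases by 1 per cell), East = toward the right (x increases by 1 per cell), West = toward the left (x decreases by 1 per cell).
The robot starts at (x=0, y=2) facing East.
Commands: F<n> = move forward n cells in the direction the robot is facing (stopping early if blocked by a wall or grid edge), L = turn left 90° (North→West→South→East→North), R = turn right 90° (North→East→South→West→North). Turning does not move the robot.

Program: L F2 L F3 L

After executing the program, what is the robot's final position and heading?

Start: (x=0, y=2), facing East
  L: turn left, now facing North
  F2: move forward 2, now at (x=0, y=0)
  L: turn left, now facing West
  F3: move forward 0/3 (blocked), now at (x=0, y=0)
  L: turn left, now facing South
Final: (x=0, y=0), facing South

Answer: Final position: (x=0, y=0), facing South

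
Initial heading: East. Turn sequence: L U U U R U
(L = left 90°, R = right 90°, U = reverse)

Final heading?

Start: East
  L (left (90° counter-clockwise)) -> North
  U (U-turn (180°)) -> South
  U (U-turn (180°)) -> North
  U (U-turn (180°)) -> South
  R (right (90° clockwise)) -> West
  U (U-turn (180°)) -> East
Final: East

Answer: Final heading: East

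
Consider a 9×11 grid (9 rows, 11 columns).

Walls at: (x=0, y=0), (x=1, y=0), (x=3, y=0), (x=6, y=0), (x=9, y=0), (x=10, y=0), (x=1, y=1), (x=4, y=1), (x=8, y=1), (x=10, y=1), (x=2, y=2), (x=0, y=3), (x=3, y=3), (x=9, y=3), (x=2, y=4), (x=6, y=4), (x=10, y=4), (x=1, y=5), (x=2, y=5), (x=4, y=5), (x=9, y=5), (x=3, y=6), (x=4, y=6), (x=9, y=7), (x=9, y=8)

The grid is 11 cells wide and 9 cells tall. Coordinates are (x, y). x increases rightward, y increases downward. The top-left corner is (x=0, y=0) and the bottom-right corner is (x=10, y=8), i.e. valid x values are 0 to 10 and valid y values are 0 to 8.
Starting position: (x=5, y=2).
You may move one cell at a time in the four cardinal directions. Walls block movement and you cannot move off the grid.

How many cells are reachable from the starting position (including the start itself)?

BFS flood-fill from (x=5, y=2):
  Distance 0: (x=5, y=2)
  Distance 1: (x=5, y=1), (x=4, y=2), (x=6, y=2), (x=5, y=3)
  Distance 2: (x=5, y=0), (x=6, y=1), (x=3, y=2), (x=7, y=2), (x=4, y=3), (x=6, y=3), (x=5, y=4)
  Distance 3: (x=4, y=0), (x=3, y=1), (x=7, y=1), (x=8, y=2), (x=7, y=3), (x=4, y=4), (x=5, y=5)
  Distance 4: (x=7, y=0), (x=2, y=1), (x=9, y=2), (x=8, y=3), (x=3, y=4), (x=7, y=4), (x=6, y=5), (x=5, y=6)
  Distance 5: (x=2, y=0), (x=8, y=0), (x=9, y=1), (x=10, y=2), (x=8, y=4), (x=3, y=5), (x=7, y=5), (x=6, y=6), (x=5, y=7)
  Distance 6: (x=10, y=3), (x=9, y=4), (x=8, y=5), (x=7, y=6), (x=4, y=7), (x=6, y=7), (x=5, y=8)
  Distance 7: (x=8, y=6), (x=3, y=7), (x=7, y=7), (x=4, y=8), (x=6, y=8)
  Distance 8: (x=9, y=6), (x=2, y=7), (x=8, y=7), (x=3, y=8), (x=7, y=8)
  Distance 9: (x=2, y=6), (x=10, y=6), (x=1, y=7), (x=2, y=8), (x=8, y=8)
  Distance 10: (x=10, y=5), (x=1, y=6), (x=0, y=7), (x=10, y=7), (x=1, y=8)
  Distance 11: (x=0, y=6), (x=0, y=8), (x=10, y=8)
  Distance 12: (x=0, y=5)
  Distance 13: (x=0, y=4)
  Distance 14: (x=1, y=4)
  Distance 15: (x=1, y=3)
  Distance 16: (x=1, y=2), (x=2, y=3)
  Distance 17: (x=0, y=2)
  Distance 18: (x=0, y=1)
Total reachable: 74 (grid has 74 open cells total)

Answer: Reachable cells: 74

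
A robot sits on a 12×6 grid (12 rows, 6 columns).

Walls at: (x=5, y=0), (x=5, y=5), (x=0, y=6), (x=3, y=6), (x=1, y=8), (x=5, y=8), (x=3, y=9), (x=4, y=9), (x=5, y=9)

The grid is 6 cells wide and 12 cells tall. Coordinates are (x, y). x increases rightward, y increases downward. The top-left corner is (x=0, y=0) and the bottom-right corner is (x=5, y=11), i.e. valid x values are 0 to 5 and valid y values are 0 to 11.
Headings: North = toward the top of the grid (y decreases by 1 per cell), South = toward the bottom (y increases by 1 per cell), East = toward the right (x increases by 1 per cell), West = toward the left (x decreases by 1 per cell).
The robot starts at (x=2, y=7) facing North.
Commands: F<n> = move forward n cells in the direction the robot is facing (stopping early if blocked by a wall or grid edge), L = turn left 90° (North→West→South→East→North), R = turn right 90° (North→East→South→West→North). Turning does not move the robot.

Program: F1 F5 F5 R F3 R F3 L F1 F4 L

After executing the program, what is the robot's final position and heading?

Answer: Final position: (x=5, y=3), facing North

Derivation:
Start: (x=2, y=7), facing North
  F1: move forward 1, now at (x=2, y=6)
  F5: move forward 5, now at (x=2, y=1)
  F5: move forward 1/5 (blocked), now at (x=2, y=0)
  R: turn right, now facing East
  F3: move forward 2/3 (blocked), now at (x=4, y=0)
  R: turn right, now facing South
  F3: move forward 3, now at (x=4, y=3)
  L: turn left, now facing East
  F1: move forward 1, now at (x=5, y=3)
  F4: move forward 0/4 (blocked), now at (x=5, y=3)
  L: turn left, now facing North
Final: (x=5, y=3), facing North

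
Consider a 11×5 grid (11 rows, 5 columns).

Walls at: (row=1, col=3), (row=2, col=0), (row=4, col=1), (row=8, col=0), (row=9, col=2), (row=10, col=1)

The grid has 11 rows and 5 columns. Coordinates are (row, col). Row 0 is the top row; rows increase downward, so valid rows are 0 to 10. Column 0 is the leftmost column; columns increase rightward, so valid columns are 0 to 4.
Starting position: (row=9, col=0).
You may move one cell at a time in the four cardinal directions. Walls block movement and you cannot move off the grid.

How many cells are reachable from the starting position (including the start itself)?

Answer: Reachable cells: 49

Derivation:
BFS flood-fill from (row=9, col=0):
  Distance 0: (row=9, col=0)
  Distance 1: (row=9, col=1), (row=10, col=0)
  Distance 2: (row=8, col=1)
  Distance 3: (row=7, col=1), (row=8, col=2)
  Distance 4: (row=6, col=1), (row=7, col=0), (row=7, col=2), (row=8, col=3)
  Distance 5: (row=5, col=1), (row=6, col=0), (row=6, col=2), (row=7, col=3), (row=8, col=4), (row=9, col=3)
  Distance 6: (row=5, col=0), (row=5, col=2), (row=6, col=3), (row=7, col=4), (row=9, col=4), (row=10, col=3)
  Distance 7: (row=4, col=0), (row=4, col=2), (row=5, col=3), (row=6, col=4), (row=10, col=2), (row=10, col=4)
  Distance 8: (row=3, col=0), (row=3, col=2), (row=4, col=3), (row=5, col=4)
  Distance 9: (row=2, col=2), (row=3, col=1), (row=3, col=3), (row=4, col=4)
  Distance 10: (row=1, col=2), (row=2, col=1), (row=2, col=3), (row=3, col=4)
  Distance 11: (row=0, col=2), (row=1, col=1), (row=2, col=4)
  Distance 12: (row=0, col=1), (row=0, col=3), (row=1, col=0), (row=1, col=4)
  Distance 13: (row=0, col=0), (row=0, col=4)
Total reachable: 49 (grid has 49 open cells total)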